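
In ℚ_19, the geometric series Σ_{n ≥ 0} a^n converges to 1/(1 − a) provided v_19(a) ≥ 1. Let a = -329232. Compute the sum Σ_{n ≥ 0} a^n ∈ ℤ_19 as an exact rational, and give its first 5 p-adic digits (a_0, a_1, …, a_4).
Σ a^n = 1/(1 − a) = 1/329233;  first 5 digits = (1, 0, 0, 9, 16)

v_19(a) = 3 ≥ 1, so the series converges in ℤ_19 to 1/(1 − a) = 1/(1 − (-329232)) = 1/329233. Expand this rational in ℤ_19: compute digits iteratively via d_i = x_i mod 19, x_{i+1} = (x_i − d_i)/19. The first 5 digits are (1, 0, 0, 9, 16).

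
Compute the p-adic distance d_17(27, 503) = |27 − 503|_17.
d_17(27, 503) = 1/17

Step 1 — x − y = 27 − 503 = -476. Step 2 — v_17(-476) = 1 (factor: -476 = −(17^1 · 28); the sign does not affect v_p). Step 3 — |x − y|_17 = 17^{-1} = 1/17.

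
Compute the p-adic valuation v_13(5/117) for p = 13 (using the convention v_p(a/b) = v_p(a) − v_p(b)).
v_13(5/117) = -1

Factor powers of 13 from the numerator and denominator of the reduced fraction: 5 = 13^0 · 5 and 117 = 13^1 · 9. Apply v_p(a/b) = v_p(a) − v_p(b): v_13(5/117) = 0 − 1 = -1.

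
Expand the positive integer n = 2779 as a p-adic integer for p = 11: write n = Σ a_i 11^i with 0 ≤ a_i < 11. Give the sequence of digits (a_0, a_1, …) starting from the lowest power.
(a_0, a_1, …) = (7, 10, 0, 2)

Repeated division by 11 gives the digits low-to-high: 2779 = 7 + 10·11^1 + 2·11^3. Digit sequence: (7, 10, 0, 2).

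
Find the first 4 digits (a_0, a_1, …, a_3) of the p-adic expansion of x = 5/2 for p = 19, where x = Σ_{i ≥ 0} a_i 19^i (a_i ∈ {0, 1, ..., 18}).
(a_0, …, a_3) = (12, 9, 9, 9)

v_19(5/2) = 0 (numerator and denominator both coprime to 19), so x ∈ ℤ_19^×. Compute digits iteratively via a_i = x_i mod 19, x_{i+1} = (x_i − a_i)/19, with x_0 = x:
  x_0 = 5/2;  a_0 = 12;  x_1 = (x_0 − 12)/19 = -1/2
  x_1 = -1/2;  a_1 = 9;  x_2 = (x_1 − 9)/19 = -1/2
  x_2 = -1/2;  a_2 = 9;  x_3 = (x_2 − 9)/19 = -1/2
  x_3 = -1/2;  a_3 = 9;  x_4 = (x_3 − 9)/19 = -1/2
Digits: (12, 9, 9, 9).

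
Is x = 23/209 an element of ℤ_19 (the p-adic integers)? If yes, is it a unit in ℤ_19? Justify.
x ∉ ℤ_19 (v_19(x) = -1 < 0)

ℤ_19 = {x ∈ ℚ_19 : v_19(x) ≥ 0} and ℤ_19^× = {x ∈ ℤ_19 : v_19(x) = 0}. Here v_19(23/209) = v_19(num) − v_19(den) = -1; compare against these criteria.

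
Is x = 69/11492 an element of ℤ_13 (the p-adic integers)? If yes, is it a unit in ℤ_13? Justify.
x ∉ ℤ_13 (v_13(x) = -2 < 0)

ℤ_13 = {x ∈ ℚ_13 : v_13(x) ≥ 0} and ℤ_13^× = {x ∈ ℤ_13 : v_13(x) = 0}. Here v_13(69/11492) = v_13(num) − v_13(den) = -2; compare against these criteria.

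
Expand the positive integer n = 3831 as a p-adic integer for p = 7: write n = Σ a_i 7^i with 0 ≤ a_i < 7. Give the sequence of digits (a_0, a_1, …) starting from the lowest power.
(a_0, a_1, …) = (2, 1, 1, 4, 1)

Repeated division by 7 gives the digits low-to-high: 3831 = 2 + 1·7^1 + 1·7^2 + 4·7^3 + 1·7^4. Digit sequence: (2, 1, 1, 4, 1).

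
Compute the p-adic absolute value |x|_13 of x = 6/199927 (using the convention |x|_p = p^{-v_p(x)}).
|6/199927|_13 = 28561

Step 1 — compute v_13(x) by factoring powers of 13 out of the numerator and denominator: v_13(6/199927) = -4. Step 2 — apply |x|_p = p^{-v_p(x)} = 13^{4} = 28561.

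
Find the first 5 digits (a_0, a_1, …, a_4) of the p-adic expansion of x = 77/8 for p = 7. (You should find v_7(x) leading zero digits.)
(a_0, …, a_4) = (0, 4, 4, 2, 4)

v_7(77/8) = 1, so a_0 = ... = a_0 = 0. Factor out: x = 7^1 · u with u = 11/8 a unit in ℤ_7. Expand u iteratively via a_{v+i} = u_i mod 7, u_{i+1} = (u_i − a_{v+i})/7:
  u_0 = 11/8;  a_1 = 4;  u_1 = (u_0 − 4)/7 = -3/8
  u_1 = -3/8;  a_2 = 4;  u_2 = (u_1 − 4)/7 = -5/8
  u_2 = -5/8;  a_3 = 2;  u_3 = (u_2 − 2)/7 = -3/8
  u_3 = -3/8;  a_4 = 4;  u_4 = (u_3 − 4)/7 = -5/8
Digits: (0, 4, 4, 2, 4).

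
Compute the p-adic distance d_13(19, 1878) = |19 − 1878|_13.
d_13(19, 1878) = 1/169

Step 1 — x − y = 19 − 1878 = -1859. Step 2 — v_13(-1859) = 2 (factor: -1859 = −(13^2 · 11); the sign does not affect v_p). Step 3 — |x − y|_13 = 13^{-2} = 1/169.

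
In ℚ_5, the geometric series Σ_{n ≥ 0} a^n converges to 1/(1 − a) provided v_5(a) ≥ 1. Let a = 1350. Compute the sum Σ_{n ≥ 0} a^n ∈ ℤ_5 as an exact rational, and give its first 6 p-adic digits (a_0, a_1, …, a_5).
Σ a^n = 1/(1 − a) = -1/1349;  first 6 digits = (1, 0, 4, 0, 3, 3)

v_5(a) = 2 ≥ 1, so the series converges in ℤ_5 to 1/(1 − a) = 1/(1 − 1350) = -1/1349. Expand this rational in ℤ_5: compute digits iteratively via d_i = x_i mod 5, x_{i+1} = (x_i − d_i)/5. The first 6 digits are (1, 0, 4, 0, 3, 3).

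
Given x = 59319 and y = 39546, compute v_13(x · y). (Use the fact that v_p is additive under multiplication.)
v_13(2345829174) = 6

v_p(x) = 3 (factor: 59319 = 13^3 · 27); v_p(y) = 3 (factor: 39546 = 13^3 · 18). Additivity: v_p(xy) = v_p(x) + v_p(y) = 3 + 3 = 6. (Direct check: xy = 2345829174 = 13^6 · (486).)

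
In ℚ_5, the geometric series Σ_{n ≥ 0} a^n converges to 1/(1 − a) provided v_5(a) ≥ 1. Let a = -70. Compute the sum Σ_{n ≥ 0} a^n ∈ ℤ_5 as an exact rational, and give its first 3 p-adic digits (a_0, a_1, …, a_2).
Σ a^n = 1/(1 − a) = 1/71;  first 3 digits = (1, 1, 3)

v_5(a) = 1 ≥ 1, so the series converges in ℤ_5 to 1/(1 − a) = 1/(1 − (-70)) = 1/71. Expand this rational in ℤ_5: compute digits iteratively via d_i = x_i mod 5, x_{i+1} = (x_i − d_i)/5. The first 3 digits are (1, 1, 3).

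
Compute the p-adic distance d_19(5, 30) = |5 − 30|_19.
d_19(5, 30) = 1

Step 1 — x − y = 5 − 30 = -25. Step 2 — v_19(-25) = 0 (factor: -25 = −(19^0 · 25); the sign does not affect v_p). Step 3 — |x − y|_19 = 19^{0} = 1.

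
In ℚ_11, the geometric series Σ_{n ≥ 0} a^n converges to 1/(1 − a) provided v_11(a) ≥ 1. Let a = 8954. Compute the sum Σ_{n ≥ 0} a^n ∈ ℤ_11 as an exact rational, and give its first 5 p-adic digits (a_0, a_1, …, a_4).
Σ a^n = 1/(1 − a) = -1/8953;  first 5 digits = (1, 0, 8, 6, 9)

v_11(a) = 2 ≥ 1, so the series converges in ℤ_11 to 1/(1 − a) = 1/(1 − 8954) = -1/8953. Expand this rational in ℤ_11: compute digits iteratively via d_i = x_i mod 11, x_{i+1} = (x_i − d_i)/11. The first 5 digits are (1, 0, 8, 6, 9).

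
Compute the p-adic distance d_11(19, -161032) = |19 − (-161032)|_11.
d_11(19, -161032) = 1/161051

Step 1 — x − y = 19 − (-161032) = 161051. Step 2 — v_11(161051) = 5 (factor: 161051 = (11^5 · 1); the sign does not affect v_p). Step 3 — |x − y|_11 = 11^{-5} = 1/161051.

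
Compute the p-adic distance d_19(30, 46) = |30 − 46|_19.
d_19(30, 46) = 1

Step 1 — x − y = 30 − 46 = -16. Step 2 — v_19(-16) = 0 (factor: -16 = −(19^0 · 16); the sign does not affect v_p). Step 3 — |x − y|_19 = 19^{0} = 1.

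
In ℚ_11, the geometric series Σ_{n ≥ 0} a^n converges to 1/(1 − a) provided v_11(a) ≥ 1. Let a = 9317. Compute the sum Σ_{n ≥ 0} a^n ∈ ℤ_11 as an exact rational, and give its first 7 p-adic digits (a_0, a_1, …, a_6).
Σ a^n = 1/(1 − a) = -1/9316;  first 7 digits = (1, 0, 0, 7, 0, 0, 5)

v_11(a) = 3 ≥ 1, so the series converges in ℤ_11 to 1/(1 − a) = 1/(1 − 9317) = -1/9316. Expand this rational in ℤ_11: compute digits iteratively via d_i = x_i mod 11, x_{i+1} = (x_i − d_i)/11. The first 7 digits are (1, 0, 0, 7, 0, 0, 5).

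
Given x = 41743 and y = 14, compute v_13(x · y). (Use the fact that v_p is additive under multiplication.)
v_13(584402) = 3

v_p(x) = 3 (factor: 41743 = 13^3 · 19); v_p(y) = 0 (factor: 14 = 13^0 · 14). Additivity: v_p(xy) = v_p(x) + v_p(y) = 3 + 0 = 3. (Direct check: xy = 584402 = 13^3 · (266).)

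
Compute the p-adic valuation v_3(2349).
v_3(2349) = 4

v_3(n) is the largest exponent k such that 3^k divides n. Factor out: 2349 = 3^4 · 29. (Sign doesn't affect v_p.) So v_3(2349) = 4.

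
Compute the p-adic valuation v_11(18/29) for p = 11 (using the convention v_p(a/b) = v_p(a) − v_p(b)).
v_11(18/29) = 0

Factor powers of 11 from the numerator and denominator of the reduced fraction: 18 = 11^0 · 18 and 29 = 11^0 · 29. Apply v_p(a/b) = v_p(a) − v_p(b): v_11(18/29) = 0 − 0 = 0.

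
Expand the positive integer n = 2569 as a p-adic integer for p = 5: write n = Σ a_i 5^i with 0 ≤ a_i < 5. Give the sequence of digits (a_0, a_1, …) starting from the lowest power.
(a_0, a_1, …) = (4, 3, 2, 0, 4)

Repeated division by 5 gives the digits low-to-high: 2569 = 4 + 3·5^1 + 2·5^2 + 4·5^4. Digit sequence: (4, 3, 2, 0, 4).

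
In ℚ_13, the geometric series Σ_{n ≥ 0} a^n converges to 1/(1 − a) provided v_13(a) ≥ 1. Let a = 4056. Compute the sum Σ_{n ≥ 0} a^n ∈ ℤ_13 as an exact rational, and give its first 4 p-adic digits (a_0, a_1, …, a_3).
Σ a^n = 1/(1 − a) = -1/4055;  first 4 digits = (1, 0, 11, 1)

v_13(a) = 2 ≥ 1, so the series converges in ℤ_13 to 1/(1 − a) = 1/(1 − 4056) = -1/4055. Expand this rational in ℤ_13: compute digits iteratively via d_i = x_i mod 13, x_{i+1} = (x_i − d_i)/13. The first 4 digits are (1, 0, 11, 1).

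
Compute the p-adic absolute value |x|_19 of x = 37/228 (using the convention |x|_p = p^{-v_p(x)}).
|37/228|_19 = 19

Step 1 — compute v_19(x) by factoring powers of 19 out of the numerator and denominator: v_19(37/228) = -1. Step 2 — apply |x|_p = p^{-v_p(x)} = 19^{1} = 19.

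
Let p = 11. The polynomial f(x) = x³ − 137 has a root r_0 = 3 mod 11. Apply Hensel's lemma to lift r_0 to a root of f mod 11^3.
r_2 = 388 (mod 1331)

Hensel: r_{i+1} = r_i − f(r_i)/f′(r_i) mod 11^{i+2}, where f′(x) = 3x². Iterate:
  r_0 = 3 (mod 11)
  r_1 = 25 (mod 121)
  r_2 = 388 (mod 1331)
Final: r = 388 with f(r) ≡ 0 mod 11^3.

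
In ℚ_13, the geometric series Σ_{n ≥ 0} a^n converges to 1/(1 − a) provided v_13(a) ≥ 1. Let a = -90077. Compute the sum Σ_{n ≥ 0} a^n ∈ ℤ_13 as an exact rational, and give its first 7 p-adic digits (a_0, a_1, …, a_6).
Σ a^n = 1/(1 − a) = 1/90078;  first 7 digits = (1, 0, 0, 11, 9, 12, 3)

v_13(a) = 3 ≥ 1, so the series converges in ℤ_13 to 1/(1 − a) = 1/(1 − (-90077)) = 1/90078. Expand this rational in ℤ_13: compute digits iteratively via d_i = x_i mod 13, x_{i+1} = (x_i − d_i)/13. The first 7 digits are (1, 0, 0, 11, 9, 12, 3).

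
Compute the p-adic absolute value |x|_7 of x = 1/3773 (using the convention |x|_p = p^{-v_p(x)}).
|1/3773|_7 = 343

Step 1 — compute v_7(x) by factoring powers of 7 out of the numerator and denominator: v_7(1/3773) = -3. Step 2 — apply |x|_p = p^{-v_p(x)} = 7^{3} = 343.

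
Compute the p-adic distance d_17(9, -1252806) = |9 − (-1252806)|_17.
d_17(9, -1252806) = 1/83521

Step 1 — x − y = 9 − (-1252806) = 1252815. Step 2 — v_17(1252815) = 4 (factor: 1252815 = (17^4 · 15); the sign does not affect v_p). Step 3 — |x − y|_17 = 17^{-4} = 1/83521.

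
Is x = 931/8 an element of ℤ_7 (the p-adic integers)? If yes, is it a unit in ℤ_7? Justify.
x ∈ ℤ_7 but not a unit; v_7(x) = 2 > 0

ℤ_7 = {x ∈ ℚ_7 : v_7(x) ≥ 0} and ℤ_7^× = {x ∈ ℤ_7 : v_7(x) = 0}. Here v_7(931/8) = v_7(num) − v_7(den) = 2; compare against these criteria.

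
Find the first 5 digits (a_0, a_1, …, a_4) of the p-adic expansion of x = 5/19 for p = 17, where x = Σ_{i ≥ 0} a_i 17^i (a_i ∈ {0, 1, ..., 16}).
(a_0, …, a_4) = (11, 11, 2, 7, 13)

v_17(5/19) = 0 (numerator and denominator both coprime to 17), so x ∈ ℤ_17^×. Compute digits iteratively via a_i = x_i mod 17, x_{i+1} = (x_i − a_i)/17, with x_0 = x:
  x_0 = 5/19;  a_0 = 11;  x_1 = (x_0 − 11)/17 = -12/19
  x_1 = -12/19;  a_1 = 11;  x_2 = (x_1 − 11)/17 = -13/19
  x_2 = -13/19;  a_2 = 2;  x_3 = (x_2 − 2)/17 = -3/19
  x_3 = -3/19;  a_3 = 7;  x_4 = (x_3 − 7)/17 = -8/19
  x_4 = -8/19;  a_4 = 13;  x_5 = (x_4 − 13)/17 = -15/19
Digits: (11, 11, 2, 7, 13).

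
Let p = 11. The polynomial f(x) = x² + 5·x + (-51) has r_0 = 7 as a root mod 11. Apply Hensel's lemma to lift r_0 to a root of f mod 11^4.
r_3 = 6794 (mod 14641)

Hensel: r_{i+1} = r_i − f(r_i)·(f′(r_i))^{-1} mod 11^{i+2}, f′(x) = 2x + 5. Iterate:
  r_0 = 7 (mod 11)
  r_1 = 18 (mod 121)
  r_2 = 139 (mod 1331)
  r_3 = 6794 (mod 14641)
Final: r = 6794 satisfies f(r) ≡ 0 mod 11^4.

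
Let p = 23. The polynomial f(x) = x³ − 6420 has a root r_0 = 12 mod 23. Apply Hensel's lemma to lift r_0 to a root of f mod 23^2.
r_1 = 449 (mod 529)

Hensel: r_{i+1} = r_i − f(r_i)/f′(r_i) mod 23^{i+2}, where f′(x) = 3x². Iterate:
  r_0 = 12 (mod 23)
  r_1 = 449 (mod 529)
Final: r = 449 with f(r) ≡ 0 mod 23^2.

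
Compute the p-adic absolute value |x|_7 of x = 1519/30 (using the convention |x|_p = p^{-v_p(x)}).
|1519/30|_7 = 1/49

Step 1 — compute v_7(x) by factoring powers of 7 out of the numerator and denominator: v_7(1519/30) = 2. Step 2 — apply |x|_p = p^{-v_p(x)} = 7^{-2} = 1/49.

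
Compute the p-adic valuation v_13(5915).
v_13(5915) = 2

v_13(n) is the largest exponent k such that 13^k divides n. Factor out: 5915 = 13^2 · 35. (Sign doesn't affect v_p.) So v_13(5915) = 2.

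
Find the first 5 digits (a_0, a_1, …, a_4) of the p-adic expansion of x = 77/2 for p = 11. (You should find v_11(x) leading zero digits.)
(a_0, …, a_4) = (0, 9, 5, 5, 5)

v_11(77/2) = 1, so a_0 = ... = a_0 = 0. Factor out: x = 11^1 · u with u = 7/2 a unit in ℤ_11. Expand u iteratively via a_{v+i} = u_i mod 11, u_{i+1} = (u_i − a_{v+i})/11:
  u_0 = 7/2;  a_1 = 9;  u_1 = (u_0 − 9)/11 = -1/2
  u_1 = -1/2;  a_2 = 5;  u_2 = (u_1 − 5)/11 = -1/2
  u_2 = -1/2;  a_3 = 5;  u_3 = (u_2 − 5)/11 = -1/2
  u_3 = -1/2;  a_4 = 5;  u_4 = (u_3 − 5)/11 = -1/2
Digits: (0, 9, 5, 5, 5).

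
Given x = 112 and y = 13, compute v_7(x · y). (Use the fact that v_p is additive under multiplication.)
v_7(1456) = 1

v_p(x) = 1 (factor: 112 = 7^1 · 16); v_p(y) = 0 (factor: 13 = 7^0 · 13). Additivity: v_p(xy) = v_p(x) + v_p(y) = 1 + 0 = 1. (Direct check: xy = 1456 = 7^1 · (208).)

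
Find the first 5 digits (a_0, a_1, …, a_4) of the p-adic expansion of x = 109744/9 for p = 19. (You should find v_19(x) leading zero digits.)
(a_0, …, a_4) = (0, 0, 0, 6, 4)

v_19(109744/9) = 3, so a_0 = ... = a_2 = 0. Factor out: x = 19^3 · u with u = 16/9 a unit in ℤ_19. Expand u iteratively via a_{v+i} = u_i mod 19, u_{i+1} = (u_i − a_{v+i})/19:
  u_0 = 16/9;  a_3 = 6;  u_1 = (u_0 − 6)/19 = -2/9
  u_1 = -2/9;  a_4 = 4;  u_2 = (u_1 − 4)/19 = -2/9
Digits: (0, 0, 0, 6, 4).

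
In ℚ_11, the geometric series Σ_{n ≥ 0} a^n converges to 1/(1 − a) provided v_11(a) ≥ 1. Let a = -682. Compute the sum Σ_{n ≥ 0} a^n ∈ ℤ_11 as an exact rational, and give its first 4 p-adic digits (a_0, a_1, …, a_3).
Σ a^n = 1/(1 − a) = 1/683;  first 4 digits = (1, 4, 10, 5)

v_11(a) = 1 ≥ 1, so the series converges in ℤ_11 to 1/(1 − a) = 1/(1 − (-682)) = 1/683. Expand this rational in ℤ_11: compute digits iteratively via d_i = x_i mod 11, x_{i+1} = (x_i − d_i)/11. The first 4 digits are (1, 4, 10, 5).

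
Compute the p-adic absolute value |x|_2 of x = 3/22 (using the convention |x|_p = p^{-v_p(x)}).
|3/22|_2 = 2

Step 1 — compute v_2(x) by factoring powers of 2 out of the numerator and denominator: v_2(3/22) = -1. Step 2 — apply |x|_p = p^{-v_p(x)} = 2^{1} = 2.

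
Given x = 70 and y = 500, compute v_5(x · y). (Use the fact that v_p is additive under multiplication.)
v_5(35000) = 4

v_p(x) = 1 (factor: 70 = 5^1 · 14); v_p(y) = 3 (factor: 500 = 5^3 · 4). Additivity: v_p(xy) = v_p(x) + v_p(y) = 1 + 3 = 4. (Direct check: xy = 35000 = 5^4 · (56).)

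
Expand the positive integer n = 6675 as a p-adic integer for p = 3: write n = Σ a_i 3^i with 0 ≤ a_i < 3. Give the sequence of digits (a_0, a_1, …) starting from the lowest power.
(a_0, a_1, …) = (0, 2, 0, 1, 1, 0, 0, 0, 1)

Repeated division by 3 gives the digits low-to-high: 6675 = 2·3^1 + 1·3^3 + 1·3^4 + 1·3^8. Digit sequence: (0, 2, 0, 1, 1, 0, 0, 0, 1).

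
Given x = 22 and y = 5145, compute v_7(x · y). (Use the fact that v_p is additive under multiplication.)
v_7(113190) = 3

v_p(x) = 0 (factor: 22 = 7^0 · 22); v_p(y) = 3 (factor: 5145 = 7^3 · 15). Additivity: v_p(xy) = v_p(x) + v_p(y) = 0 + 3 = 3. (Direct check: xy = 113190 = 7^3 · (330).)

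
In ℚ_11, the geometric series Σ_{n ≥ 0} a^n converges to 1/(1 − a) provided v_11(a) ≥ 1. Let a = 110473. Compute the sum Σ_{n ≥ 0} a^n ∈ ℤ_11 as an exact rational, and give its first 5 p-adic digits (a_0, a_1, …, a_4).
Σ a^n = 1/(1 − a) = -1/110472;  first 5 digits = (1, 0, 0, 6, 7)

v_11(a) = 3 ≥ 1, so the series converges in ℤ_11 to 1/(1 − a) = 1/(1 − 110473) = -1/110472. Expand this rational in ℤ_11: compute digits iteratively via d_i = x_i mod 11, x_{i+1} = (x_i − d_i)/11. The first 5 digits are (1, 0, 0, 6, 7).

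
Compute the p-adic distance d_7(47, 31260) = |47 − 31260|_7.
d_7(47, 31260) = 1/2401

Step 1 — x − y = 47 − 31260 = -31213. Step 2 — v_7(-31213) = 4 (factor: -31213 = −(7^4 · 13); the sign does not affect v_p). Step 3 — |x − y|_7 = 7^{-4} = 1/2401.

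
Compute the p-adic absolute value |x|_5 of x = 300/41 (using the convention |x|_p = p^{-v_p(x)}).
|300/41|_5 = 1/25

Step 1 — compute v_5(x) by factoring powers of 5 out of the numerator and denominator: v_5(300/41) = 2. Step 2 — apply |x|_p = p^{-v_p(x)} = 5^{-2} = 1/25.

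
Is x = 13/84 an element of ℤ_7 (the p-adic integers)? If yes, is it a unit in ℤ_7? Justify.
x ∉ ℤ_7 (v_7(x) = -1 < 0)

ℤ_7 = {x ∈ ℚ_7 : v_7(x) ≥ 0} and ℤ_7^× = {x ∈ ℤ_7 : v_7(x) = 0}. Here v_7(13/84) = v_7(num) − v_7(den) = -1; compare against these criteria.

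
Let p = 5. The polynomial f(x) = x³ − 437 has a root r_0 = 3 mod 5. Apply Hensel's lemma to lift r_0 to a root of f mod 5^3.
r_2 = 33 (mod 125)

Hensel: r_{i+1} = r_i − f(r_i)/f′(r_i) mod 5^{i+2}, where f′(x) = 3x². Iterate:
  r_0 = 3 (mod 5)
  r_1 = 8 (mod 25)
  r_2 = 33 (mod 125)
Final: r = 33 with f(r) ≡ 0 mod 5^3.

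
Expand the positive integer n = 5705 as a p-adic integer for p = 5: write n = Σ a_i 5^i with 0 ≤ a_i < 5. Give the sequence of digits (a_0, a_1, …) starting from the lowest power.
(a_0, a_1, …) = (0, 1, 3, 0, 4, 1)

Repeated division by 5 gives the digits low-to-high: 5705 = 1·5^1 + 3·5^2 + 4·5^4 + 1·5^5. Digit sequence: (0, 1, 3, 0, 4, 1).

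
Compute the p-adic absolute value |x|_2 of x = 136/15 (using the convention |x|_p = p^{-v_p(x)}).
|136/15|_2 = 1/8

Step 1 — compute v_2(x) by factoring powers of 2 out of the numerator and denominator: v_2(136/15) = 3. Step 2 — apply |x|_p = p^{-v_p(x)} = 2^{-3} = 1/8.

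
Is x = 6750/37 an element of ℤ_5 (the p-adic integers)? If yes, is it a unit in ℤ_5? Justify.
x ∈ ℤ_5 but not a unit; v_5(x) = 3 > 0

ℤ_5 = {x ∈ ℚ_5 : v_5(x) ≥ 0} and ℤ_5^× = {x ∈ ℤ_5 : v_5(x) = 0}. Here v_5(6750/37) = v_5(num) − v_5(den) = 3; compare against these criteria.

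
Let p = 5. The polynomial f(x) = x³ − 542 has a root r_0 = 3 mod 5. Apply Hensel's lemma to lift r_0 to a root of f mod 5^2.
r_1 = 23 (mod 25)

Hensel: r_{i+1} = r_i − f(r_i)/f′(r_i) mod 5^{i+2}, where f′(x) = 3x². Iterate:
  r_0 = 3 (mod 5)
  r_1 = 23 (mod 25)
Final: r = 23 with f(r) ≡ 0 mod 5^2.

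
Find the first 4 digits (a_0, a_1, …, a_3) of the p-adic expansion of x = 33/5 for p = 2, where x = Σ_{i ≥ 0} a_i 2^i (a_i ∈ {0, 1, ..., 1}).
(a_0, …, a_3) = (1, 0, 1, 1)

v_2(33/5) = 0 (numerator and denominator both coprime to 2), so x ∈ ℤ_2^×. Compute digits iteratively via a_i = x_i mod 2, x_{i+1} = (x_i − a_i)/2, with x_0 = x:
  x_0 = 33/5;  a_0 = 1;  x_1 = (x_0 − 1)/2 = 14/5
  x_1 = 14/5;  a_1 = 0;  x_2 = (x_1 − 0)/2 = 7/5
  x_2 = 7/5;  a_2 = 1;  x_3 = (x_2 − 1)/2 = 1/5
  x_3 = 1/5;  a_3 = 1;  x_4 = (x_3 − 1)/2 = -2/5
Digits: (1, 0, 1, 1).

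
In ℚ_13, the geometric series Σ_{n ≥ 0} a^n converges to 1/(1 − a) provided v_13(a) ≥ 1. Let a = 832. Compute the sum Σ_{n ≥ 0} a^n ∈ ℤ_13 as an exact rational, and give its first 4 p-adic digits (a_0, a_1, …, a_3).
Σ a^n = 1/(1 − a) = -1/831;  first 4 digits = (1, 12, 5, 2)

v_13(a) = 1 ≥ 1, so the series converges in ℤ_13 to 1/(1 − a) = 1/(1 − 832) = -1/831. Expand this rational in ℤ_13: compute digits iteratively via d_i = x_i mod 13, x_{i+1} = (x_i − d_i)/13. The first 4 digits are (1, 12, 5, 2).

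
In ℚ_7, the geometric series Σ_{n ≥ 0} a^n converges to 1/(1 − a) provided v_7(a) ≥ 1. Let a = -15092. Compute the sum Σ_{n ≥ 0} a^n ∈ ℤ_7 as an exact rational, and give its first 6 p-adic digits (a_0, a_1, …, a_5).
Σ a^n = 1/(1 − a) = 1/15093;  first 6 digits = (1, 0, 0, 5, 0, 6)

v_7(a) = 3 ≥ 1, so the series converges in ℤ_7 to 1/(1 − a) = 1/(1 − (-15092)) = 1/15093. Expand this rational in ℤ_7: compute digits iteratively via d_i = x_i mod 7, x_{i+1} = (x_i − d_i)/7. The first 6 digits are (1, 0, 0, 5, 0, 6).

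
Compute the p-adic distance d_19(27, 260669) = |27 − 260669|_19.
d_19(27, 260669) = 1/130321

Step 1 — x − y = 27 − 260669 = -260642. Step 2 — v_19(-260642) = 4 (factor: -260642 = −(19^4 · 2); the sign does not affect v_p). Step 3 — |x − y|_19 = 19^{-4} = 1/130321.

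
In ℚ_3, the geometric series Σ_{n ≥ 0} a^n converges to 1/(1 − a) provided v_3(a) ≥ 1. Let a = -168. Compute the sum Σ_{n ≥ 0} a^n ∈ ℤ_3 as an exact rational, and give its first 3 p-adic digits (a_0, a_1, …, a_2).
Σ a^n = 1/(1 − a) = 1/169;  first 3 digits = (1, 1, 0)

v_3(a) = 1 ≥ 1, so the series converges in ℤ_3 to 1/(1 − a) = 1/(1 − (-168)) = 1/169. Expand this rational in ℤ_3: compute digits iteratively via d_i = x_i mod 3, x_{i+1} = (x_i − d_i)/3. The first 3 digits are (1, 1, 0).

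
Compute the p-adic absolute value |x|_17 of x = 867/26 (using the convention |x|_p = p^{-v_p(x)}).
|867/26|_17 = 1/289

Step 1 — compute v_17(x) by factoring powers of 17 out of the numerator and denominator: v_17(867/26) = 2. Step 2 — apply |x|_p = p^{-v_p(x)} = 17^{-2} = 1/289.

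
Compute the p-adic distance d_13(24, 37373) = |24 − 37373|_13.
d_13(24, 37373) = 1/2197

Step 1 — x − y = 24 − 37373 = -37349. Step 2 — v_13(-37349) = 3 (factor: -37349 = −(13^3 · 17); the sign does not affect v_p). Step 3 — |x − y|_13 = 13^{-3} = 1/2197.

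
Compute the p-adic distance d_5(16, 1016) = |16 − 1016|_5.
d_5(16, 1016) = 1/125

Step 1 — x − y = 16 − 1016 = -1000. Step 2 — v_5(-1000) = 3 (factor: -1000 = −(5^3 · 8); the sign does not affect v_p). Step 3 — |x − y|_5 = 5^{-3} = 1/125.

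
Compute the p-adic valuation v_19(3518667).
v_19(3518667) = 4

v_19(n) is the largest exponent k such that 19^k divides n. Factor out: 3518667 = 19^4 · 27. (Sign doesn't affect v_p.) So v_19(3518667) = 4.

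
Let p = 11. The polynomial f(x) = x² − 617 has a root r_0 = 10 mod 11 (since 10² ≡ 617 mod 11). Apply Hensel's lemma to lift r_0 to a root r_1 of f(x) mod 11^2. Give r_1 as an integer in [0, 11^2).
r_1 = 54 (mod 121)

Hensel's recurrence: r_{i+1} = r_i − f(r_i)·(f′(r_i))^{-1} mod 11^{i+2}, with f′(x) = 2x. Iterate:
  r_0 = 10 (mod 11)
  r_1 = 54 (mod 121)
Final: r_1 = 54, and one checks f(r_1) ≡ 0 mod 11^2.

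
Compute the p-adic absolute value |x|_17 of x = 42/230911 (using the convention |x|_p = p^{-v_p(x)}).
|42/230911|_17 = 4913

Step 1 — compute v_17(x) by factoring powers of 17 out of the numerator and denominator: v_17(42/230911) = -3. Step 2 — apply |x|_p = p^{-v_p(x)} = 17^{3} = 4913.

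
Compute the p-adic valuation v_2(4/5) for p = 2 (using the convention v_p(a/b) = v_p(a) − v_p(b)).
v_2(4/5) = 2

Factor powers of 2 from the numerator and denominator of the reduced fraction: 4 = 2^2 · 1 and 5 = 2^0 · 5. Apply v_p(a/b) = v_p(a) − v_p(b): v_2(4/5) = 2 − 0 = 2.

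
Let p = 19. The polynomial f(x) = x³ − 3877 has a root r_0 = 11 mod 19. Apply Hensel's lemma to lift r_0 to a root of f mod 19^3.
r_2 = 2367 (mod 6859)

Hensel: r_{i+1} = r_i − f(r_i)/f′(r_i) mod 19^{i+2}, where f′(x) = 3x². Iterate:
  r_0 = 11 (mod 19)
  r_1 = 201 (mod 361)
  r_2 = 2367 (mod 6859)
Final: r = 2367 with f(r) ≡ 0 mod 19^3.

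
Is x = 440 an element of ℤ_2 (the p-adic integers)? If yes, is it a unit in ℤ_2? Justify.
x ∈ ℤ_2 but not a unit; v_2(x) = 3 > 0

ℤ_2 = {x ∈ ℚ_2 : v_2(x) ≥ 0} and ℤ_2^× = {x ∈ ℤ_2 : v_2(x) = 0}. Here v_2(440) = v_2(num) − v_2(den) = 3; compare against these criteria.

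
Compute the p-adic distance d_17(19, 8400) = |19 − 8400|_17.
d_17(19, 8400) = 1/289

Step 1 — x − y = 19 − 8400 = -8381. Step 2 — v_17(-8381) = 2 (factor: -8381 = −(17^2 · 29); the sign does not affect v_p). Step 3 — |x − y|_17 = 17^{-2} = 1/289.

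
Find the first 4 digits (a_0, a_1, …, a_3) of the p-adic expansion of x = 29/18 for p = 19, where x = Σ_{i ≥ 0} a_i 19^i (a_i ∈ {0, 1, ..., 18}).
(a_0, …, a_3) = (9, 7, 7, 7)

v_19(29/18) = 0 (numerator and denominator both coprime to 19), so x ∈ ℤ_19^×. Compute digits iteratively via a_i = x_i mod 19, x_{i+1} = (x_i − a_i)/19, with x_0 = x:
  x_0 = 29/18;  a_0 = 9;  x_1 = (x_0 − 9)/19 = -7/18
  x_1 = -7/18;  a_1 = 7;  x_2 = (x_1 − 7)/19 = -7/18
  x_2 = -7/18;  a_2 = 7;  x_3 = (x_2 − 7)/19 = -7/18
  x_3 = -7/18;  a_3 = 7;  x_4 = (x_3 − 7)/19 = -7/18
Digits: (9, 7, 7, 7).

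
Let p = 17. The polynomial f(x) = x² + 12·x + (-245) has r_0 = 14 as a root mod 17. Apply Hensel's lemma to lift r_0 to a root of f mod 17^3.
r_2 = 3703 (mod 4913)

Hensel: r_{i+1} = r_i − f(r_i)·(f′(r_i))^{-1} mod 17^{i+2}, f′(x) = 2x + 12. Iterate:
  r_0 = 14 (mod 17)
  r_1 = 235 (mod 289)
  r_2 = 3703 (mod 4913)
Final: r = 3703 satisfies f(r) ≡ 0 mod 17^3.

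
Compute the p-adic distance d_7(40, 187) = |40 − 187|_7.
d_7(40, 187) = 1/49

Step 1 — x − y = 40 − 187 = -147. Step 2 — v_7(-147) = 2 (factor: -147 = −(7^2 · 3); the sign does not affect v_p). Step 3 — |x − y|_7 = 7^{-2} = 1/49.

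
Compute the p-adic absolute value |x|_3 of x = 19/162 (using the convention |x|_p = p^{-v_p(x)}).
|19/162|_3 = 81

Step 1 — compute v_3(x) by factoring powers of 3 out of the numerator and denominator: v_3(19/162) = -4. Step 2 — apply |x|_p = p^{-v_p(x)} = 3^{4} = 81.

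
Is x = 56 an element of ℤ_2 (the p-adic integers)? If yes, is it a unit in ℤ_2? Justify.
x ∈ ℤ_2 but not a unit; v_2(x) = 3 > 0

ℤ_2 = {x ∈ ℚ_2 : v_2(x) ≥ 0} and ℤ_2^× = {x ∈ ℤ_2 : v_2(x) = 0}. Here v_2(56) = v_2(num) − v_2(den) = 3; compare against these criteria.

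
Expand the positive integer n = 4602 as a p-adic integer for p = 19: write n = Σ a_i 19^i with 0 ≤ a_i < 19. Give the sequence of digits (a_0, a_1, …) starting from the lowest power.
(a_0, a_1, …) = (4, 14, 12)

Repeated division by 19 gives the digits low-to-high: 4602 = 4 + 14·19^1 + 12·19^2. Digit sequence: (4, 14, 12).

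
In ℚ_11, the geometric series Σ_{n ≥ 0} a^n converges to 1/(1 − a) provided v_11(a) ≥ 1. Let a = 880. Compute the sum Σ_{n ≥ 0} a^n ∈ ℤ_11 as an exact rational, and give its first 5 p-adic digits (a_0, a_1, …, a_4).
Σ a^n = 1/(1 − a) = -1/879;  first 5 digits = (1, 3, 5, 4, 6)

v_11(a) = 1 ≥ 1, so the series converges in ℤ_11 to 1/(1 − a) = 1/(1 − 880) = -1/879. Expand this rational in ℤ_11: compute digits iteratively via d_i = x_i mod 11, x_{i+1} = (x_i − d_i)/11. The first 5 digits are (1, 3, 5, 4, 6).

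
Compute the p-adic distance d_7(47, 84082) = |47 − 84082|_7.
d_7(47, 84082) = 1/16807

Step 1 — x − y = 47 − 84082 = -84035. Step 2 — v_7(-84035) = 5 (factor: -84035 = −(7^5 · 5); the sign does not affect v_p). Step 3 — |x − y|_7 = 7^{-5} = 1/16807.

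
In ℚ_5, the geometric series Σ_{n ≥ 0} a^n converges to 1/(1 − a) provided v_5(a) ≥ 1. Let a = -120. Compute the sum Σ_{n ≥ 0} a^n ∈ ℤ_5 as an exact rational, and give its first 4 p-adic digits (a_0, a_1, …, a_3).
Σ a^n = 1/(1 − a) = 1/121;  first 4 digits = (1, 1, 1, 0)

v_5(a) = 1 ≥ 1, so the series converges in ℤ_5 to 1/(1 − a) = 1/(1 − (-120)) = 1/121. Expand this rational in ℤ_5: compute digits iteratively via d_i = x_i mod 5, x_{i+1} = (x_i − d_i)/5. The first 4 digits are (1, 1, 1, 0).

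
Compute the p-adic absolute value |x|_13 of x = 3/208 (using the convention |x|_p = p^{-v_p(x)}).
|3/208|_13 = 13

Step 1 — compute v_13(x) by factoring powers of 13 out of the numerator and denominator: v_13(3/208) = -1. Step 2 — apply |x|_p = p^{-v_p(x)} = 13^{1} = 13.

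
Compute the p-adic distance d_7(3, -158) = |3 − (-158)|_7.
d_7(3, -158) = 1/7

Step 1 — x − y = 3 − (-158) = 161. Step 2 — v_7(161) = 1 (factor: 161 = (7^1 · 23); the sign does not affect v_p). Step 3 — |x − y|_7 = 7^{-1} = 1/7.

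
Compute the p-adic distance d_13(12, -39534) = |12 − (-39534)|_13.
d_13(12, -39534) = 1/2197

Step 1 — x − y = 12 − (-39534) = 39546. Step 2 — v_13(39546) = 3 (factor: 39546 = (13^3 · 18); the sign does not affect v_p). Step 3 — |x − y|_13 = 13^{-3} = 1/2197.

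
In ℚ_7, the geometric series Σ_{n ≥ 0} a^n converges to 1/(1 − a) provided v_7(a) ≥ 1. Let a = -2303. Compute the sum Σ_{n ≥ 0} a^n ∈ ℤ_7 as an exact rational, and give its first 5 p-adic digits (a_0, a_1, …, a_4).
Σ a^n = 1/(1 − a) = 1/2304;  first 5 digits = (1, 0, 2, 0, 3)

v_7(a) = 2 ≥ 1, so the series converges in ℤ_7 to 1/(1 − a) = 1/(1 − (-2303)) = 1/2304. Expand this rational in ℤ_7: compute digits iteratively via d_i = x_i mod 7, x_{i+1} = (x_i − d_i)/7. The first 5 digits are (1, 0, 2, 0, 3).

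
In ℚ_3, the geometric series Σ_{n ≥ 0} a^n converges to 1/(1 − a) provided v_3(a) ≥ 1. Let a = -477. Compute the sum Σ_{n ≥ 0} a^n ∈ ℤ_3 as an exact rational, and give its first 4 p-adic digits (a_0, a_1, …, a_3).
Σ a^n = 1/(1 − a) = 1/478;  first 4 digits = (1, 0, 1, 0)

v_3(a) = 2 ≥ 1, so the series converges in ℤ_3 to 1/(1 − a) = 1/(1 − (-477)) = 1/478. Expand this rational in ℤ_3: compute digits iteratively via d_i = x_i mod 3, x_{i+1} = (x_i − d_i)/3. The first 4 digits are (1, 0, 1, 0).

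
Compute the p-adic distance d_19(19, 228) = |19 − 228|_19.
d_19(19, 228) = 1/19

Step 1 — x − y = 19 − 228 = -209. Step 2 — v_19(-209) = 1 (factor: -209 = −(19^1 · 11); the sign does not affect v_p). Step 3 — |x − y|_19 = 19^{-1} = 1/19.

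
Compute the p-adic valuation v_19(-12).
v_19(-12) = 0

v_19(n) is the largest exponent k such that 19^k divides n. Factor out: -12 = -19^0 · 12. (Sign doesn't affect v_p.) So v_19(-12) = 0.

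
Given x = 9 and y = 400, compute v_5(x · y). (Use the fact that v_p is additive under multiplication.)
v_5(3600) = 2

v_p(x) = 0 (factor: 9 = 5^0 · 9); v_p(y) = 2 (factor: 400 = 5^2 · 16). Additivity: v_p(xy) = v_p(x) + v_p(y) = 0 + 2 = 2. (Direct check: xy = 3600 = 5^2 · (144).)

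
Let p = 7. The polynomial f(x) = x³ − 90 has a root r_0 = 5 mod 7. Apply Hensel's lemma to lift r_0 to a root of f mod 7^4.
r_3 = 2007 (mod 2401)

Hensel: r_{i+1} = r_i − f(r_i)/f′(r_i) mod 7^{i+2}, where f′(x) = 3x². Iterate:
  r_0 = 5 (mod 7)
  r_1 = 47 (mod 49)
  r_2 = 292 (mod 343)
  r_3 = 2007 (mod 2401)
Final: r = 2007 with f(r) ≡ 0 mod 7^4.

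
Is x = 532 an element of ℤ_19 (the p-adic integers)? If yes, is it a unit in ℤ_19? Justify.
x ∈ ℤ_19 but not a unit; v_19(x) = 1 > 0

ℤ_19 = {x ∈ ℚ_19 : v_19(x) ≥ 0} and ℤ_19^× = {x ∈ ℤ_19 : v_19(x) = 0}. Here v_19(532) = v_19(num) − v_19(den) = 1; compare against these criteria.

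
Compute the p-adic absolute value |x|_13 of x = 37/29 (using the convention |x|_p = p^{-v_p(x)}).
|37/29|_13 = 1

Step 1 — compute v_13(x) by factoring powers of 13 out of the numerator and denominator: v_13(37/29) = 0. Step 2 — apply |x|_p = p^{-v_p(x)} = 13^{0} = 1.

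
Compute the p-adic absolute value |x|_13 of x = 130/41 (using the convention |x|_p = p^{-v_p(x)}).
|130/41|_13 = 1/13

Step 1 — compute v_13(x) by factoring powers of 13 out of the numerator and denominator: v_13(130/41) = 1. Step 2 — apply |x|_p = p^{-v_p(x)} = 13^{-1} = 1/13.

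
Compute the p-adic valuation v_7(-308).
v_7(-308) = 1

v_7(n) is the largest exponent k such that 7^k divides n. Factor out: -308 = -7^1 · 44. (Sign doesn't affect v_p.) So v_7(-308) = 1.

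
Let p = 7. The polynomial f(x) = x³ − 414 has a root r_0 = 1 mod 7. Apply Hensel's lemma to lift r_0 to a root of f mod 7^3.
r_2 = 204 (mod 343)

Hensel: r_{i+1} = r_i − f(r_i)/f′(r_i) mod 7^{i+2}, where f′(x) = 3x². Iterate:
  r_0 = 1 (mod 7)
  r_1 = 8 (mod 49)
  r_2 = 204 (mod 343)
Final: r = 204 with f(r) ≡ 0 mod 7^3.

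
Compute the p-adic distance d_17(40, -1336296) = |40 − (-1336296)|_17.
d_17(40, -1336296) = 1/83521

Step 1 — x − y = 40 − (-1336296) = 1336336. Step 2 — v_17(1336336) = 4 (factor: 1336336 = (17^4 · 16); the sign does not affect v_p). Step 3 — |x − y|_17 = 17^{-4} = 1/83521.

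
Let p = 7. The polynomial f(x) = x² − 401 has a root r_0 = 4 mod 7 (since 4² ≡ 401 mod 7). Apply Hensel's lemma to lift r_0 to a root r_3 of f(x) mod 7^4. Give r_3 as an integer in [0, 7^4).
r_3 = 732 (mod 2401)

Hensel's recurrence: r_{i+1} = r_i − f(r_i)·(f′(r_i))^{-1} mod 7^{i+2}, with f′(x) = 2x. Iterate:
  r_0 = 4 (mod 7)
  r_1 = 46 (mod 49)
  r_2 = 46 (mod 343)
  r_3 = 732 (mod 2401)
Final: r_3 = 732, and one checks f(r_3) ≡ 0 mod 7^4.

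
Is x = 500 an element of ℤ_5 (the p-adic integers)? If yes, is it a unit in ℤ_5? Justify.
x ∈ ℤ_5 but not a unit; v_5(x) = 3 > 0

ℤ_5 = {x ∈ ℚ_5 : v_5(x) ≥ 0} and ℤ_5^× = {x ∈ ℤ_5 : v_5(x) = 0}. Here v_5(500) = v_5(num) − v_5(den) = 3; compare against these criteria.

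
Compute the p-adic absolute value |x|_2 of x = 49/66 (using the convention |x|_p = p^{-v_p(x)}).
|49/66|_2 = 2

Step 1 — compute v_2(x) by factoring powers of 2 out of the numerator and denominator: v_2(49/66) = -1. Step 2 — apply |x|_p = p^{-v_p(x)} = 2^{1} = 2.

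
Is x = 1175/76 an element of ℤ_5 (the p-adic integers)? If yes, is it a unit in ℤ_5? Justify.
x ∈ ℤ_5 but not a unit; v_5(x) = 2 > 0

ℤ_5 = {x ∈ ℚ_5 : v_5(x) ≥ 0} and ℤ_5^× = {x ∈ ℤ_5 : v_5(x) = 0}. Here v_5(1175/76) = v_5(num) − v_5(den) = 2; compare against these criteria.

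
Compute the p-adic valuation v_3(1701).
v_3(1701) = 5

v_3(n) is the largest exponent k such that 3^k divides n. Factor out: 1701 = 3^5 · 7. (Sign doesn't affect v_p.) So v_3(1701) = 5.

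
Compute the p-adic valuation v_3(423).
v_3(423) = 2

v_3(n) is the largest exponent k such that 3^k divides n. Factor out: 423 = 3^2 · 47. (Sign doesn't affect v_p.) So v_3(423) = 2.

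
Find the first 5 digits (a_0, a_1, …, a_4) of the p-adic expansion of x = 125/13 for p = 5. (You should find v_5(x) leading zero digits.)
(a_0, …, a_4) = (0, 0, 0, 2, 0)

v_5(125/13) = 3, so a_0 = ... = a_2 = 0. Factor out: x = 5^3 · u with u = 1/13 a unit in ℤ_5. Expand u iteratively via a_{v+i} = u_i mod 5, u_{i+1} = (u_i − a_{v+i})/5:
  u_0 = 1/13;  a_3 = 2;  u_1 = (u_0 − 2)/5 = -5/13
  u_1 = -5/13;  a_4 = 0;  u_2 = (u_1 − 0)/5 = -1/13
Digits: (0, 0, 0, 2, 0).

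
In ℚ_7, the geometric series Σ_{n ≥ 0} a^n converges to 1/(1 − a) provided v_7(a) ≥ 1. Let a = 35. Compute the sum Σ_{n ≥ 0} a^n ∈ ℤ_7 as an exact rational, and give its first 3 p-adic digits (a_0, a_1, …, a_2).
Σ a^n = 1/(1 − a) = -1/34;  first 3 digits = (1, 5, 4)

v_7(a) = 1 ≥ 1, so the series converges in ℤ_7 to 1/(1 − a) = 1/(1 − 35) = -1/34. Expand this rational in ℤ_7: compute digits iteratively via d_i = x_i mod 7, x_{i+1} = (x_i − d_i)/7. The first 3 digits are (1, 5, 4).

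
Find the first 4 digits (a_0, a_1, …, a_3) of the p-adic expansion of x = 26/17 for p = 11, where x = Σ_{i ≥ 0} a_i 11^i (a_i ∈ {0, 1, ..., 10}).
(a_0, …, a_3) = (8, 2, 3, 1)

v_11(26/17) = 0 (numerator and denominator both coprime to 11), so x ∈ ℤ_11^×. Compute digits iteratively via a_i = x_i mod 11, x_{i+1} = (x_i − a_i)/11, with x_0 = x:
  x_0 = 26/17;  a_0 = 8;  x_1 = (x_0 − 8)/11 = -10/17
  x_1 = -10/17;  a_1 = 2;  x_2 = (x_1 − 2)/11 = -4/17
  x_2 = -4/17;  a_2 = 3;  x_3 = (x_2 − 3)/11 = -5/17
  x_3 = -5/17;  a_3 = 1;  x_4 = (x_3 − 1)/11 = -2/17
Digits: (8, 2, 3, 1).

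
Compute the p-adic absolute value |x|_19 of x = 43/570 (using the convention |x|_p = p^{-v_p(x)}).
|43/570|_19 = 19

Step 1 — compute v_19(x) by factoring powers of 19 out of the numerator and denominator: v_19(43/570) = -1. Step 2 — apply |x|_p = p^{-v_p(x)} = 19^{1} = 19.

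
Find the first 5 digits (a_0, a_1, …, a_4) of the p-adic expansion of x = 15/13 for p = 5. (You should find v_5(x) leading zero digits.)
(a_0, …, a_4) = (0, 1, 1, 4, 3)

v_5(15/13) = 1, so a_0 = ... = a_0 = 0. Factor out: x = 5^1 · u with u = 3/13 a unit in ℤ_5. Expand u iteratively via a_{v+i} = u_i mod 5, u_{i+1} = (u_i − a_{v+i})/5:
  u_0 = 3/13;  a_1 = 1;  u_1 = (u_0 − 1)/5 = -2/13
  u_1 = -2/13;  a_2 = 1;  u_2 = (u_1 − 1)/5 = -3/13
  u_2 = -3/13;  a_3 = 4;  u_3 = (u_2 − 4)/5 = -11/13
  u_3 = -11/13;  a_4 = 3;  u_4 = (u_3 − 3)/5 = -10/13
Digits: (0, 1, 1, 4, 3).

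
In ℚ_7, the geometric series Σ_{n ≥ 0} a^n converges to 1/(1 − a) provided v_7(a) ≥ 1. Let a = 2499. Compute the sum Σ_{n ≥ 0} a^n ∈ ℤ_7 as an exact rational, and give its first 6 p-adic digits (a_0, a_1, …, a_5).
Σ a^n = 1/(1 − a) = -1/2498;  first 6 digits = (1, 0, 2, 0, 5, 0)

v_7(a) = 2 ≥ 1, so the series converges in ℤ_7 to 1/(1 − a) = 1/(1 − 2499) = -1/2498. Expand this rational in ℤ_7: compute digits iteratively via d_i = x_i mod 7, x_{i+1} = (x_i − d_i)/7. The first 6 digits are (1, 0, 2, 0, 5, 0).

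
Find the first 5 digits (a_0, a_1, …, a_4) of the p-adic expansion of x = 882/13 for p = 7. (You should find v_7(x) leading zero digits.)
(a_0, …, a_4) = (0, 0, 3, 3, 6)

v_7(882/13) = 2, so a_0 = ... = a_1 = 0. Factor out: x = 7^2 · u with u = 18/13 a unit in ℤ_7. Expand u iteratively via a_{v+i} = u_i mod 7, u_{i+1} = (u_i − a_{v+i})/7:
  u_0 = 18/13;  a_2 = 3;  u_1 = (u_0 − 3)/7 = -3/13
  u_1 = -3/13;  a_3 = 3;  u_2 = (u_1 − 3)/7 = -6/13
  u_2 = -6/13;  a_4 = 6;  u_3 = (u_2 − 6)/7 = -12/13
Digits: (0, 0, 3, 3, 6).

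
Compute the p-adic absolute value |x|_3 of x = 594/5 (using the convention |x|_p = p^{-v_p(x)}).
|594/5|_3 = 1/27

Step 1 — compute v_3(x) by factoring powers of 3 out of the numerator and denominator: v_3(594/5) = 3. Step 2 — apply |x|_p = p^{-v_p(x)} = 3^{-3} = 1/27.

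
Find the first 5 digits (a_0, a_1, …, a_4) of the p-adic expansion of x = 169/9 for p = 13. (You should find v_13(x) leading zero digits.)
(a_0, …, a_4) = (0, 0, 3, 7, 11)

v_13(169/9) = 2, so a_0 = ... = a_1 = 0. Factor out: x = 13^2 · u with u = 1/9 a unit in ℤ_13. Expand u iteratively via a_{v+i} = u_i mod 13, u_{i+1} = (u_i − a_{v+i})/13:
  u_0 = 1/9;  a_2 = 3;  u_1 = (u_0 − 3)/13 = -2/9
  u_1 = -2/9;  a_3 = 7;  u_2 = (u_1 − 7)/13 = -5/9
  u_2 = -5/9;  a_4 = 11;  u_3 = (u_2 − 11)/13 = -8/9
Digits: (0, 0, 3, 7, 11).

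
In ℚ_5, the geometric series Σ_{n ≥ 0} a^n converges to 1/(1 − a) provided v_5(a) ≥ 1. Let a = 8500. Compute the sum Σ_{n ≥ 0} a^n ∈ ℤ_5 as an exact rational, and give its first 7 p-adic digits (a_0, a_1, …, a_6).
Σ a^n = 1/(1 − a) = -1/8499;  first 7 digits = (1, 0, 0, 3, 3, 2, 4)

v_5(a) = 3 ≥ 1, so the series converges in ℤ_5 to 1/(1 − a) = 1/(1 − 8500) = -1/8499. Expand this rational in ℤ_5: compute digits iteratively via d_i = x_i mod 5, x_{i+1} = (x_i − d_i)/5. The first 7 digits are (1, 0, 0, 3, 3, 2, 4).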